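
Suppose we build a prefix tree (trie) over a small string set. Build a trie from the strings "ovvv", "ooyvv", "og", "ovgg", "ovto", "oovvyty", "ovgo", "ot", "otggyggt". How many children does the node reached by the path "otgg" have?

1

Follow the path "otgg" to its node, then look at its outgoing edges.
Distinct next characters after "otgg": y.
That node has 1 child edge.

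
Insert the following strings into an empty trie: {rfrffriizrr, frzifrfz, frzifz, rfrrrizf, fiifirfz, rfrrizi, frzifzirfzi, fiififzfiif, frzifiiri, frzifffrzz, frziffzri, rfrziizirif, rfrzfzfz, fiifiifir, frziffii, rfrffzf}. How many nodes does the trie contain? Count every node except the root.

Trace insertions, counting only characters that open a new branch:
  "rfrffriizrr" → 11 new (r, f, r, f, f, r, i, i, z, r, r)
  "frzifrfz" → 8 new (f, r, z, i, f, r, f, z)
  "frzifz" → prefix "frzif" already present; 1 new (z)
  "rfrrrizf" → prefix "rfr" already present; 5 new (r, r, i, z, f)
  "fiifirfz" → prefix "f" already present; 7 new (i, i, f, i, r, f, z)
  "rfrrizi" → prefix "rfrr" already present; 3 new (i, z, i)
  "frzifzirfzi" → prefix "frzifz" already present; 5 new (i, r, f, z, i)
  "fiififzfiif" → prefix "fiifi" already present; 6 new (f, z, f, i, i, f)
  "frzifiiri" → prefix "frzif" already present; 4 new (i, i, r, i)
  "frzifffrzz" → prefix "frzif" already present; 5 new (f, f, r, z, z)
  "frziffzri" → prefix "frziff" already present; 3 new (z, r, i)
  "rfrziizirif" → prefix "rfr" already present; 8 new (z, i, i, z, i, r, i, f)
  "rfrzfzfz" → prefix "rfrz" already present; 4 new (f, z, f, z)
  "fiifiifir" → prefix "fiifi" already present; 4 new (i, f, i, r)
  "frziffii" → prefix "frziff" already present; 2 new (i, i)
  "rfrffzf" → prefix "rfrff" already present; 2 new (z, f)
Total nodes = 11 + 8 + 1 + 5 + 7 + 3 + 5 + 6 + 4 + 5 + 3 + 8 + 4 + 4 + 2 + 2 = 78

78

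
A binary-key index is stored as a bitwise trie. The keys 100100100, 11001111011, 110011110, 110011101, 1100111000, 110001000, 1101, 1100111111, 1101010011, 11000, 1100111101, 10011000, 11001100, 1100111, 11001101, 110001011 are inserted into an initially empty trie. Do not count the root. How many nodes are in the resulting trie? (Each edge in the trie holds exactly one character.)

46

Trace insertions, counting only characters that open a new branch:
  "100100100" → 9 new (1, 0, 0, 1, 0, 0, 1, 0, 0)
  "11001111011" → prefix "1" already present; 10 new (1, 0, 0, 1, 1, 1, 1, 0, 1, 1)
  "110011110" → prefix "110011110" already present; 0 new (none)
  "110011101" → prefix "1100111" already present; 2 new (0, 1)
  "1100111000" → prefix "11001110" already present; 2 new (0, 0)
  "110001000" → prefix "1100" already present; 5 new (0, 1, 0, 0, 0)
  "1101" → prefix "110" already present; 1 new (1)
  "1100111111" → prefix "11001111" already present; 2 new (1, 1)
  "1101010011" → prefix "1101" already present; 6 new (0, 1, 0, 0, 1, 1)
  "11000" → prefix "11000" already present; 0 new (none)
  "1100111101" → prefix "1100111101" already present; 0 new (none)
  "10011000" → prefix "1001" already present; 4 new (1, 0, 0, 0)
  "11001100" → prefix "110011" already present; 2 new (0, 0)
  "1100111" → prefix "1100111" already present; 0 new (none)
  "11001101" → prefix "1100110" already present; 1 new (1)
  "110001011" → prefix "1100010" already present; 2 new (1, 1)
Total nodes = 9 + 10 + 0 + 2 + 2 + 5 + 1 + 2 + 6 + 0 + 0 + 4 + 2 + 0 + 1 + 2 = 46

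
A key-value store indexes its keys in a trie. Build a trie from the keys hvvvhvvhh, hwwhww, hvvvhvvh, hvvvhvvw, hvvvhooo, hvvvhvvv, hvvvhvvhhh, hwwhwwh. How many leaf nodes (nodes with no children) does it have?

5

A leaf is a node with no children — equivalently, the end of a word that is not a proper prefix of any other stored word.
Those words: "hvvvhooo", "hvvvhvvhhh", "hvvvhvvv", "hvvvhvvw", "hwwhwwh"
Leaf count: 5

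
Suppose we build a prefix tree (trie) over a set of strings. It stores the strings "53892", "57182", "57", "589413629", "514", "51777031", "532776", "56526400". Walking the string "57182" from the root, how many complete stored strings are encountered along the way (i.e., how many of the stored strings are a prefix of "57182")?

Check each prefix of "57182" against the stored set — each match is an end-marker on the path.
Prefixes of the query that are stored words: "57", "57182"
Count: 2

2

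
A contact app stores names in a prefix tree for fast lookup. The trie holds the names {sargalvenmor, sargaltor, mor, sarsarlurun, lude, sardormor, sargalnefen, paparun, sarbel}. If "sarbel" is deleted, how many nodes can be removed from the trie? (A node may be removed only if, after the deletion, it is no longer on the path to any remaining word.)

Walk "sarbel" from the leaf back toward the root, removing each node that no remaining word uses.
The suffix "bel" (3 nodes) is used only by "sarbel"; the node for "sar" still has the child "g", so pruning stops there.
Nodes removed: 3

3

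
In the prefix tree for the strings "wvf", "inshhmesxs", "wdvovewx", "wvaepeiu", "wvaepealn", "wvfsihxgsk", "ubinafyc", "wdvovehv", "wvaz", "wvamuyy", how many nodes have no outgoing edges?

Leaves are exactly the stored words that no other stored word extends.
Those words: "inshhmesxs", "ubinafyc", "wdvovehv", "wdvovewx", "wvaepealn", "wvaepeiu", "wvamuyy", "wvaz", "wvfsihxgsk"
Leaf count: 9

9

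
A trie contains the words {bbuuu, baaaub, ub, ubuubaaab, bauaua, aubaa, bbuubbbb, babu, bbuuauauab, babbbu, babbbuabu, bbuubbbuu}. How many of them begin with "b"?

Walk to "b"; the words in its subtree are exactly those with that prefix.
Matches: "baaaub", "babbbu", "babbbuabu", "babu", "bauaua", "bbuuauauab", "bbuubbbb", "bbuubbbuu", "bbuuu"
Count: 9

9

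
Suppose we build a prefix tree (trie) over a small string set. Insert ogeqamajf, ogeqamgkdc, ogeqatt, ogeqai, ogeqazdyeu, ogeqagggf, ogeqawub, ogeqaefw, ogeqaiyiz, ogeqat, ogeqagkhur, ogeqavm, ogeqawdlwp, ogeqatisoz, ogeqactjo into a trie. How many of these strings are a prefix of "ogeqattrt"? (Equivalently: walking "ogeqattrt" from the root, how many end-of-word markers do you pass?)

Check each prefix of "ogeqattrt" against the stored set — each match is an end-marker on the path.
Prefixes of the query that are stored words: "ogeqat", "ogeqatt"
Count: 2

2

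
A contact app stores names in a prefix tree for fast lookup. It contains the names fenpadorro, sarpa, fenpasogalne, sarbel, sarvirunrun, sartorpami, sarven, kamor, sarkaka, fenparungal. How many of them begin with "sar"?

6

Walk to "sar"; the words in its subtree are exactly those with that prefix.
Words under "sar": sarbel, sarkaka, sarpa, sartorpami, sarven, sarvirunrun
Count: 6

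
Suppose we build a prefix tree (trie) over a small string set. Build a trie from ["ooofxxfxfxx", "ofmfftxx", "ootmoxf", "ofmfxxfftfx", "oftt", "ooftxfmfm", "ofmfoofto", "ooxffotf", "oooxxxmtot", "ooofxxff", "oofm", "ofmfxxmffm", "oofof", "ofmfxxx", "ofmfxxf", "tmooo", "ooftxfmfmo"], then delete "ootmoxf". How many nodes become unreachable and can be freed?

After clearing the end-marker at "ootmoxf", prune upward until reaching a node still needed by another word.
The suffix "tmoxf" (5 nodes) is used only by "ootmoxf"; the node for "oo" still has the child "o", so pruning stops there.
Nodes removed: 5

5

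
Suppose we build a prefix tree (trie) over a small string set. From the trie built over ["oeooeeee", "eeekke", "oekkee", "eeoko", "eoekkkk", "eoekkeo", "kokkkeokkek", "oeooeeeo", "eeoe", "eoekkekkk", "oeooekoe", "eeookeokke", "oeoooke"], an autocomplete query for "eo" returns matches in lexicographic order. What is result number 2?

Words with prefix "eo", in lexicographic order: "eoekkekkk", "eoekkeo", "eoekkkk"
The 2nd is eoekkeo.

eoekkeo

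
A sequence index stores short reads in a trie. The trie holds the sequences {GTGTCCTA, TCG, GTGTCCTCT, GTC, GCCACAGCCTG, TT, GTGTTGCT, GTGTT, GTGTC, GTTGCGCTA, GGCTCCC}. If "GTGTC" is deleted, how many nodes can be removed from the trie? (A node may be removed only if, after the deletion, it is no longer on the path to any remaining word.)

0

Walk "GTGTC" from the leaf back toward the root, removing each node that no remaining word uses.
Every node on "GTGTC" is still needed (e.g. by "GTGTCCTA"), so nothing is freed.
Nodes removed: 0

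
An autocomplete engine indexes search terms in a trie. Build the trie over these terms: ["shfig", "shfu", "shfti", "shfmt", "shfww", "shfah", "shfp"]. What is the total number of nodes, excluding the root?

Count nodes per top-level branch (shared prefixes stored once):
  's'-branch (shfah, shfig, shfmt, shfp, shfti, shfu, shfww): 15 nodes
Sum: 15

15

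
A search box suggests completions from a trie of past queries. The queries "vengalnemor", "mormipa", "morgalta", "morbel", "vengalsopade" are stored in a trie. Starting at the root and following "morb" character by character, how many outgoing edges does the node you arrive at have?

The children of the "morb" node are the distinct next characters among strings starting with "morb".
Distinct next characters after "morb": e.
That node has 1 child edge.

1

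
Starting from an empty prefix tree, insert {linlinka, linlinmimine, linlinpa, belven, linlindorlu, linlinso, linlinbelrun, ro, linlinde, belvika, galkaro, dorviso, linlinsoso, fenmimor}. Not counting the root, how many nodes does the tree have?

65

Count nodes per top-level branch (shared prefixes stored once):
  'b'-branch (belven, belvika): 9 nodes
  'd'-branch (dorviso): 7 nodes
  'f'-branch (fenmimor): 8 nodes
  'g'-branch (galkaro): 7 nodes
  'l'-branch (linlinbelrun, linlinde, linlindorlu, linlinka, linlinmimine, linlinpa, linlinso, linlinsoso): 32 nodes
  'r'-branch (ro): 2 nodes
Sum: 65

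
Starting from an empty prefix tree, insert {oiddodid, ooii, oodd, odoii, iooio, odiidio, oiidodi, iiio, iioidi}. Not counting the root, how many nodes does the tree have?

39

Trace insertions, counting only characters that open a new branch:
  "oiddodid" → 8 new (o, i, d, d, o, d, i, d)
  "ooii" → prefix "o" already present; 3 new (o, i, i)
  "oodd" → prefix "oo" already present; 2 new (d, d)
  "odoii" → prefix "o" already present; 4 new (d, o, i, i)
  "iooio" → 5 new (i, o, o, i, o)
  "odiidio" → prefix "od" already present; 5 new (i, i, d, i, o)
  "oiidodi" → prefix "oi" already present; 5 new (i, d, o, d, i)
  "iiio" → prefix "i" already present; 3 new (i, i, o)
  "iioidi" → prefix "ii" already present; 4 new (o, i, d, i)
Total nodes = 8 + 3 + 2 + 4 + 5 + 5 + 5 + 3 + 4 = 39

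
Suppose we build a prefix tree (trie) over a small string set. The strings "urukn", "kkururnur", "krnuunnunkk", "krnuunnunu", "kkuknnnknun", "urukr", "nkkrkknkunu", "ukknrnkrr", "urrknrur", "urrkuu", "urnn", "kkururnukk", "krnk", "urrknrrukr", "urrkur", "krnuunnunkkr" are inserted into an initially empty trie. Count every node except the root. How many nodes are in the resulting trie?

72

Count nodes per top-level branch (shared prefixes stored once):
  'k'-branch (kkuknnnknun, kkururnukk, kkururnur, krnk, krnuunnunkk, krnuunnunkkr, krnuunnunu): 32 nodes
  'n'-branch (nkkrkknkunu): 11 nodes
  'u'-branch (ukknrnkrr, urnn, urrknrrukr, urrknrur, urrkur, urrkuu, urukn, urukr): 29 nodes
Sum: 72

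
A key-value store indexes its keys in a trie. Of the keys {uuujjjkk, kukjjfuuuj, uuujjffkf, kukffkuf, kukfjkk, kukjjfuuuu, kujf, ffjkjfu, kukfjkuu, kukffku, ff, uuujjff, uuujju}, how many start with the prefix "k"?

Walk to "k"; the words in its subtree are exactly those with that prefix.
Words under "k": kujf, kukffku, kukffkuf, kukfjkk, kukfjkuu, kukjjfuuuj, kukjjfuuuu
Count: 7

7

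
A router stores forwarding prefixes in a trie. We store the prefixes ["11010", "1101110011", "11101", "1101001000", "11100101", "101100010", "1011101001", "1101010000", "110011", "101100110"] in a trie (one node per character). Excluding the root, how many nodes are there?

48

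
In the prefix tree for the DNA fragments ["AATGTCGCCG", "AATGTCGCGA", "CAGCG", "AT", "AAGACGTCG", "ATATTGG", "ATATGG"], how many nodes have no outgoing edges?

6

Leaves are exactly the stored words that no other stored word extends.
Those words: "AAGACGTCG", "AATGTCGCCG", "AATGTCGCGA", "ATATGG", "ATATTGG", "CAGCG"
Leaf count: 6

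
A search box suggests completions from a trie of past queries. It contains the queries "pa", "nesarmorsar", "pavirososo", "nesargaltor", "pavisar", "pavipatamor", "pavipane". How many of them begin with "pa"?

5

Walk to "pa"; the words in its subtree are exactly those with that prefix.
Words under "pa": pa, pavipane, pavipatamor, pavirososo, pavisar
Count: 5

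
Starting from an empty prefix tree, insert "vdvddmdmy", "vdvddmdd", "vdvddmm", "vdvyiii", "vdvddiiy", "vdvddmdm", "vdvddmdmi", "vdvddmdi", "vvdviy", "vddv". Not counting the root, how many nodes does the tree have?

27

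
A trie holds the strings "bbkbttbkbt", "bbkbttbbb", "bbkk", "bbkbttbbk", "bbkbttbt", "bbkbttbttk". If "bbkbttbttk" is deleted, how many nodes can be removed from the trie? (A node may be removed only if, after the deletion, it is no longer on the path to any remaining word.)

2

A node on "bbkbttbttk"'s path can go only if nothing else ends at it or branches off below it.
The suffix "tk" (2 nodes) is used only by "bbkbttbttk"; "bbkbttbt" is itself a stored word, so pruning stops there.
Nodes removed: 2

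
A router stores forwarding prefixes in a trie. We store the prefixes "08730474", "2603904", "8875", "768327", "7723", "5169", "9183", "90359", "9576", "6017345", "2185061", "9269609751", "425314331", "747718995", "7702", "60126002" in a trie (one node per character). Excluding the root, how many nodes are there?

89

For each word, the new-node count is its length minus the longest prefix already in the trie:
  "08730474" → 8 new (0, 8, 7, 3, 0, 4, 7, 4)
  "2603904" → 7 new (2, 6, 0, 3, 9, 0, 4)
  "8875" → 4 new (8, 8, 7, 5)
  "768327" → 6 new (7, 6, 8, 3, 2, 7)
  "7723" → prefix "7" already present; 3 new (7, 2, 3)
  "5169" → 4 new (5, 1, 6, 9)
  "9183" → 4 new (9, 1, 8, 3)
  "90359" → prefix "9" already present; 4 new (0, 3, 5, 9)
  "9576" → prefix "9" already present; 3 new (5, 7, 6)
  "6017345" → 7 new (6, 0, 1, 7, 3, 4, 5)
  "2185061" → prefix "2" already present; 6 new (1, 8, 5, 0, 6, 1)
  "9269609751" → prefix "9" already present; 9 new (2, 6, 9, 6, 0, 9, 7, 5, 1)
  "425314331" → 9 new (4, 2, 5, 3, 1, 4, 3, 3, 1)
  "747718995" → prefix "7" already present; 8 new (4, 7, 7, 1, 8, 9, 9, 5)
  "7702" → prefix "77" already present; 2 new (0, 2)
  "60126002" → prefix "601" already present; 5 new (2, 6, 0, 0, 2)
Total nodes = 8 + 7 + 4 + 6 + 3 + 4 + 4 + 4 + 3 + 7 + 6 + 9 + 9 + 8 + 2 + 5 = 89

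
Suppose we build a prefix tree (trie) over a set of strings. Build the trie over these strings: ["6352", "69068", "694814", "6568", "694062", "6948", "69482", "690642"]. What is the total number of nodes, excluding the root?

Trie structure (* marks end of a word):
(root)
└─ 6
   ├─ 3
   │  └─ 5
   │     └─ 2 *
   ├─ 5
   │  └─ 6
   │     └─ 8 *
   └─ 9
      ├─ 0
      │  └─ 6
      │     ├─ 4
      │     │  └─ 2 *
      │     └─ 8 *
      └─ 4
         ├─ 0
         │  └─ 6
         │     └─ 2 *
         └─ 8 *
            ├─ 1
            │  └─ 4 *
            └─ 2 *
Counting every labelled node above: 21.

21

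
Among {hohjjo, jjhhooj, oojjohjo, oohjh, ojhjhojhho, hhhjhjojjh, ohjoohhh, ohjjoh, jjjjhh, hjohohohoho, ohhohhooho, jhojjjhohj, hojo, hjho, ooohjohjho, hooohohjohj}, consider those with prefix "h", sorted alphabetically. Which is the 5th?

Words with prefix "h", in lexicographic order: "hhhjhjojjh", "hjho", "hjohohohoho", "hohjjo", "hojo", "hooohohjohj"
Position 5: hojo

hojo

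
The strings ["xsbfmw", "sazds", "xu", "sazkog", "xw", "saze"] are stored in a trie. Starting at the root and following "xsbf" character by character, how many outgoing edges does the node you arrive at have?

The children of the "xsbf" node are the distinct next characters among strings starting with "xsbf".
Characters that immediately follow "xsbf" among the stored strings: {m}.
That node has 1 child edge.

1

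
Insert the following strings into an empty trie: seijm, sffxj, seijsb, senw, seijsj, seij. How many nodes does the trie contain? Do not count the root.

14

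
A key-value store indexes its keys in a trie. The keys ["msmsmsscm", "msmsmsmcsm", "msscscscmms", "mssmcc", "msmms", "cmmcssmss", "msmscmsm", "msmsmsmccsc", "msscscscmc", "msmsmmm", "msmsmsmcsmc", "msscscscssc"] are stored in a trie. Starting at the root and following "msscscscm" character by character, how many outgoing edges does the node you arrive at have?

2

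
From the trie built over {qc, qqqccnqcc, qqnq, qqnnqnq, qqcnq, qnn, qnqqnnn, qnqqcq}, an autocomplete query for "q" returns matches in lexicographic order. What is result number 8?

qqqccnqcc

Filter for "q…" and sort: "qc", "qnn", "qnqqcq", "qnqqnnn", "qqcnq", "qqnnqnq", "qqnq", "qqqccnqcc"
The 8th is qqqccnqcc.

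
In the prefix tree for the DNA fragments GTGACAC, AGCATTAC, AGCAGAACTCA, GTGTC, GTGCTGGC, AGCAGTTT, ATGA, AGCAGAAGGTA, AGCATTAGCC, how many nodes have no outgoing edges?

9

A leaf is a node with no children — equivalently, the end of a word that is not a proper prefix of any other stored word.
Those words: "AGCAGAACTCA", "AGCAGAAGGTA", "AGCAGTTT", "AGCATTAC", "AGCATTAGCC", "ATGA", "GTGACAC", "GTGCTGGC", "GTGTC"
Leaf count: 9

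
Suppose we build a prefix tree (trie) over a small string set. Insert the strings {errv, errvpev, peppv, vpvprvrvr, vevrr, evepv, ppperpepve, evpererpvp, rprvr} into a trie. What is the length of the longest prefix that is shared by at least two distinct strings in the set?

The deepest shared node is where two words last agree before diverging.
e.g. "errv" and "errvpev" share the prefix "errv" of length 4; no pair shares a longer one.
Longest shared-prefix length: 4

4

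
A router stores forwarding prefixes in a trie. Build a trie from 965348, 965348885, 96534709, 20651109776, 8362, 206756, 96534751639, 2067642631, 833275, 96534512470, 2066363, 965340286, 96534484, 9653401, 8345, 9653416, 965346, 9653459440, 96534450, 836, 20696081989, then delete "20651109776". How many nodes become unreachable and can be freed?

After clearing the end-marker at "20651109776", prune upward until reaching a node still needed by another word.
The suffix "51109776" (8 nodes) is used only by "20651109776"; the node for "206" still has the child "7", so pruning stops there.
Nodes removed: 8

8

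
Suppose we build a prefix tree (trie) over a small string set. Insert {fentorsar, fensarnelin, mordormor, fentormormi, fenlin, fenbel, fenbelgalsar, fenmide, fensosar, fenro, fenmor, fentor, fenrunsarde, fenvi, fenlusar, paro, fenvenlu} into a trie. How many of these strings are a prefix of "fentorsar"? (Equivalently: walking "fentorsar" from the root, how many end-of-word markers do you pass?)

Walk "fentorsar" from the root; an end-of-word marker is hit whenever a stored word is a prefix of "fentorsar".
Prefixes of the query that are stored words: "fentor", "fentorsar"
Count: 2

2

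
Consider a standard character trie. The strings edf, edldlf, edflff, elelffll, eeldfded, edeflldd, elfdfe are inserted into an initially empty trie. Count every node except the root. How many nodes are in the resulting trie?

34

Trie structure (* marks end of a word):
(root)
└─ e
   ├─ d
   │  ├─ e
   │  │  └─ f
   │  │     └─ l
   │  │        └─ l
   │  │           └─ d
   │  │              └─ d *
   │  ├─ f *
   │  │  └─ l
   │  │     └─ f
   │  │        └─ f *
   │  └─ l
   │     └─ d
   │        └─ l
   │           └─ f *
   ├─ e
   │  └─ l
   │     └─ d
   │        └─ f
   │           └─ d
   │              └─ e
   │                 └─ d *
   └─ l
      ├─ e
      │  └─ l
      │     └─ f
      │        └─ f
      │           └─ l
      │              └─ l *
      └─ f
         └─ d
            └─ f
               └─ e *
Counting every labelled node above: 34.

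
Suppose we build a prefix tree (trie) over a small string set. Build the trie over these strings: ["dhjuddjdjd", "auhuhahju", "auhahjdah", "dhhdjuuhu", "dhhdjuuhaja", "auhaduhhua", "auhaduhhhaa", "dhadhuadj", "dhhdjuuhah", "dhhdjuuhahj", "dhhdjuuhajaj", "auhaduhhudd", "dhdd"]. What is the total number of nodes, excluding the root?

58

For each word, the new-node count is its length minus the longest prefix already in the trie:
  "dhjuddjdjd" → 10 new (d, h, j, u, d, d, j, d, j, d)
  "auhuhahju" → 9 new (a, u, h, u, h, a, h, j, u)
  "auhahjdah" → prefix "auh" already present; 6 new (a, h, j, d, a, h)
  "dhhdjuuhu" → prefix "dh" already present; 7 new (h, d, j, u, u, h, u)
  "dhhdjuuhaja" → prefix "dhhdjuuh" already present; 3 new (a, j, a)
  "auhaduhhua" → prefix "auha" already present; 6 new (d, u, h, h, u, a)
  "auhaduhhhaa" → prefix "auhaduhh" already present; 3 new (h, a, a)
  "dhadhuadj" → prefix "dh" already present; 7 new (a, d, h, u, a, d, j)
  "dhhdjuuhah" → prefix "dhhdjuuha" already present; 1 new (h)
  "dhhdjuuhahj" → prefix "dhhdjuuhah" already present; 1 new (j)
  "dhhdjuuhajaj" → prefix "dhhdjuuhaja" already present; 1 new (j)
  "auhaduhhudd" → prefix "auhaduhhu" already present; 2 new (d, d)
  "dhdd" → prefix "dh" already present; 2 new (d, d)
Total nodes = 10 + 9 + 6 + 7 + 3 + 6 + 3 + 7 + 1 + 1 + 1 + 2 + 2 = 58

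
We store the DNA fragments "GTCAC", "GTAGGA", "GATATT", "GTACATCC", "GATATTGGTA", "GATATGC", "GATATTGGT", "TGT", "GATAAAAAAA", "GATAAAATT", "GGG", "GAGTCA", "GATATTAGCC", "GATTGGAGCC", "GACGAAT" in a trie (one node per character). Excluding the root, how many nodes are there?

Insert word by word; a character creates a node only if that edge doesn't already exist:
  "GTCAC" → 5 new (G, T, C, A, C)
  "GTAGGA" → prefix "GT" already present; 4 new (A, G, G, A)
  "GATATT" → prefix "G" already present; 5 new (A, T, A, T, T)
  "GTACATCC" → prefix "GTA" already present; 5 new (C, A, T, C, C)
  "GATATTGGTA" → prefix "GATATT" already present; 4 new (G, G, T, A)
  "GATATGC" → prefix "GATAT" already present; 2 new (G, C)
  "GATATTGGT" → prefix "GATATTGGT" already present; 0 new (none)
  "TGT" → 3 new (T, G, T)
  "GATAAAAAAA" → prefix "GATA" already present; 6 new (A, A, A, A, A, A)
  "GATAAAATT" → prefix "GATAAAA" already present; 2 new (T, T)
  "GGG" → prefix "G" already present; 2 new (G, G)
  "GAGTCA" → prefix "GA" already present; 4 new (G, T, C, A)
  "GATATTAGCC" → prefix "GATATT" already present; 4 new (A, G, C, C)
  "GATTGGAGCC" → prefix "GAT" already present; 7 new (T, G, G, A, G, C, C)
  "GACGAAT" → prefix "GA" already present; 5 new (C, G, A, A, T)
Total nodes = 5 + 4 + 5 + 5 + 4 + 2 + 0 + 3 + 6 + 2 + 2 + 4 + 4 + 7 + 5 = 58

58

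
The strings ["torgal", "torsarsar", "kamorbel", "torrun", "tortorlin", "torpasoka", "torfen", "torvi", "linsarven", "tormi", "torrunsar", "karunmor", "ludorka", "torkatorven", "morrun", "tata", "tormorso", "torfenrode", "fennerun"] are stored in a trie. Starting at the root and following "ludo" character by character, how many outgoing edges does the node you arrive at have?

1

Follow the path "ludo" to its node, then look at its outgoing edges.
Distinct next characters after "ludo": r.
That node has 1 child edge.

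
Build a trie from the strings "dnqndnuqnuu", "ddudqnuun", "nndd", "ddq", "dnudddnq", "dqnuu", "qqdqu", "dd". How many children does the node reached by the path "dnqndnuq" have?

Walk "dnqndnuq" from the root, arriving at one node.
Distinct next characters after "dnqndnuq": n.
That node has 1 child edge.

1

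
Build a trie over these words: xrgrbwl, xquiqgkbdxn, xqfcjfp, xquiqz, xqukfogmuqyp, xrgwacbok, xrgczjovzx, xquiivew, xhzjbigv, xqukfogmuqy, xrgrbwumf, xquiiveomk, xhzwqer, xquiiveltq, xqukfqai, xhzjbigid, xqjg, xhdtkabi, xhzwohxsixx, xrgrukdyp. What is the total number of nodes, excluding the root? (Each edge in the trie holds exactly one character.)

94

For each word, the new-node count is its length minus the longest prefix already in the trie:
  "xrgrbwl" → 7 new (x, r, g, r, b, w, l)
  "xquiqgkbdxn" → prefix "x" already present; 10 new (q, u, i, q, g, k, b, d, x, n)
  "xqfcjfp" → prefix "xq" already present; 5 new (f, c, j, f, p)
  "xquiqz" → prefix "xquiq" already present; 1 new (z)
  "xqukfogmuqyp" → prefix "xqu" already present; 9 new (k, f, o, g, m, u, q, y, p)
  "xrgwacbok" → prefix "xrg" already present; 6 new (w, a, c, b, o, k)
  "xrgczjovzx" → prefix "xrg" already present; 7 new (c, z, j, o, v, z, x)
  "xquiivew" → prefix "xqui" already present; 4 new (i, v, e, w)
  "xhzjbigv" → prefix "x" already present; 7 new (h, z, j, b, i, g, v)
  "xqukfogmuqy" → prefix "xqukfogmuqy" already present; 0 new (none)
  "xrgrbwumf" → prefix "xrgrbw" already present; 3 new (u, m, f)
  "xquiiveomk" → prefix "xquiive" already present; 3 new (o, m, k)
  "xhzwqer" → prefix "xhz" already present; 4 new (w, q, e, r)
  "xquiiveltq" → prefix "xquiive" already present; 3 new (l, t, q)
  "xqukfqai" → prefix "xqukf" already present; 3 new (q, a, i)
  "xhzjbigid" → prefix "xhzjbig" already present; 2 new (i, d)
  "xqjg" → prefix "xq" already present; 2 new (j, g)
  "xhdtkabi" → prefix "xh" already present; 6 new (d, t, k, a, b, i)
  "xhzwohxsixx" → prefix "xhzw" already present; 7 new (o, h, x, s, i, x, x)
  "xrgrukdyp" → prefix "xrgr" already present; 5 new (u, k, d, y, p)
Total nodes = 7 + 10 + 5 + 1 + 9 + 6 + 7 + 4 + 7 + 0 + 3 + 3 + 4 + 3 + 3 + 2 + 2 + 6 + 7 + 5 = 94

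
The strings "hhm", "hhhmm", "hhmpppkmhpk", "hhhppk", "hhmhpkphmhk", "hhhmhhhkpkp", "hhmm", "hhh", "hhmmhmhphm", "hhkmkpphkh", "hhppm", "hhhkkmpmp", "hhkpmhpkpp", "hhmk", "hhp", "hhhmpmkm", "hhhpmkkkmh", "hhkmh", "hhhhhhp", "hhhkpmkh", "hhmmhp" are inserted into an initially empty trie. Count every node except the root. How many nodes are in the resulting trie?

Count nodes per top-level branch (shared prefixes stored once):
  'h'-branch (hhh, hhhhhhp, hhhkkmpmp, hhhkpmkh, hhhmhhhkpkp, hhhmm, hhhmpmkm, hhhpmkkkmh, hhhppk, hhkmh, hhkmkpphkh, hhkpmhpkpp, hhm, hhmhpkphmhk, hhmk, hhmm, hhmmhmhphm, hhmmhp, hhmpppkmhpk, hhp, hhppm): 84 nodes
Sum: 84

84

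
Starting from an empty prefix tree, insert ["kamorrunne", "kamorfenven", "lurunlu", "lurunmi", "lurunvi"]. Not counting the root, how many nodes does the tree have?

Insert word by word; a character creates a node only if that edge doesn't already exist:
  "kamorrunne" → 10 new (k, a, m, o, r, r, u, n, n, e)
  "kamorfenven" → prefix "kamor" already present; 6 new (f, e, n, v, e, n)
  "lurunlu" → 7 new (l, u, r, u, n, l, u)
  "lurunmi" → prefix "lurun" already present; 2 new (m, i)
  "lurunvi" → prefix "lurun" already present; 2 new (v, i)
Total nodes = 10 + 6 + 7 + 2 + 2 = 27

27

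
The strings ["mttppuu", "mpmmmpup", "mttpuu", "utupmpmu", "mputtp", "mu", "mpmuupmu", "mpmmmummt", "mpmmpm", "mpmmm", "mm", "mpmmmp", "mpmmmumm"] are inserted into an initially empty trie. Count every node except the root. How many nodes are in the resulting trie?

Trace insertions, counting only characters that open a new branch:
  "mttppuu" → 7 new (m, t, t, p, p, u, u)
  "mpmmmpup" → prefix "m" already present; 7 new (p, m, m, m, p, u, p)
  "mttpuu" → prefix "mttp" already present; 2 new (u, u)
  "utupmpmu" → 8 new (u, t, u, p, m, p, m, u)
  "mputtp" → prefix "mp" already present; 4 new (u, t, t, p)
  "mu" → prefix "m" already present; 1 new (u)
  "mpmuupmu" → prefix "mpm" already present; 5 new (u, u, p, m, u)
  "mpmmmummt" → prefix "mpmmm" already present; 4 new (u, m, m, t)
  "mpmmpm" → prefix "mpmm" already present; 2 new (p, m)
  "mpmmm" → prefix "mpmmm" already present; 0 new (none)
  "mm" → prefix "m" already present; 1 new (m)
  "mpmmmp" → prefix "mpmmmp" already present; 0 new (none)
  "mpmmmumm" → prefix "mpmmmumm" already present; 0 new (none)
Total nodes = 7 + 7 + 2 + 8 + 4 + 1 + 5 + 4 + 2 + 0 + 1 + 0 + 0 = 41

41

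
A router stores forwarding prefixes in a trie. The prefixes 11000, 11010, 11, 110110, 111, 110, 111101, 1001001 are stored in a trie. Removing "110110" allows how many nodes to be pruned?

A node on "110110"'s path can go only if nothing else ends at it or branches off below it.
The suffix "10" (2 nodes) is used only by "110110"; the node for "1101" still has the child "0", so pruning stops there.
Nodes removed: 2

2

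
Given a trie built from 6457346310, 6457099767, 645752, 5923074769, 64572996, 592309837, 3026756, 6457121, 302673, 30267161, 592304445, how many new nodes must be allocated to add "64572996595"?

The longest prefix of "64572996595" already in the trie is "64572996" (length 8).
Each of the 3 remaining characters creates one node.

3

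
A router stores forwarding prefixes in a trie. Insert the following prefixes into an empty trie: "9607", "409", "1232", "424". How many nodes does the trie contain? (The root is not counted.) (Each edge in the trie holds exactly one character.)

For each word, the new-node count is its length minus the longest prefix already in the trie:
  "9607" → 4 new (9, 6, 0, 7)
  "409" → 3 new (4, 0, 9)
  "1232" → 4 new (1, 2, 3, 2)
  "424" → prefix "4" already present; 2 new (2, 4)
Total nodes = 4 + 3 + 4 + 2 = 13

13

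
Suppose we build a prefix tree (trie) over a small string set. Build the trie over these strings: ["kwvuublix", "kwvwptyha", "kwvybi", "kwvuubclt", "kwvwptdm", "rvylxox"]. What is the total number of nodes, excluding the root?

Insert word by word; a character creates a node only if that edge doesn't already exist:
  "kwvuublix" → 9 new (k, w, v, u, u, b, l, i, x)
  "kwvwptyha" → prefix "kwv" already present; 6 new (w, p, t, y, h, a)
  "kwvybi" → prefix "kwv" already present; 3 new (y, b, i)
  "kwvuubclt" → prefix "kwvuub" already present; 3 new (c, l, t)
  "kwvwptdm" → prefix "kwvwpt" already present; 2 new (d, m)
  "rvylxox" → 7 new (r, v, y, l, x, o, x)
Total nodes = 9 + 6 + 3 + 3 + 2 + 7 = 30

30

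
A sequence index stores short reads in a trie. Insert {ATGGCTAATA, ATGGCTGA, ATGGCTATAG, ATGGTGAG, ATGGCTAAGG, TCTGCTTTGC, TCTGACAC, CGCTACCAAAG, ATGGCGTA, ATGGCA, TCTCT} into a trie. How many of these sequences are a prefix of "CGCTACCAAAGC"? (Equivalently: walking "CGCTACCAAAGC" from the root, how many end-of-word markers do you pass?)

Traverse "CGCTACCAAAGC" character by character; count nodes along the way that are marked as word ends.
Prefixes of the query that are stored words: "CGCTACCAAAG"
Count: 1

1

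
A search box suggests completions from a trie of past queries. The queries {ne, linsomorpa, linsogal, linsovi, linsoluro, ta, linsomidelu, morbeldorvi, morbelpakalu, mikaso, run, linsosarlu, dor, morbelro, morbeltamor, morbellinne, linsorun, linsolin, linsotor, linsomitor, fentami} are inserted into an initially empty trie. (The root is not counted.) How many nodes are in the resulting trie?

Trace insertions, counting only characters that open a new branch:
  "ne" → 2 new (n, e)
  "linsomorpa" → 10 new (l, i, n, s, o, m, o, r, p, a)
  "linsogal" → prefix "linso" already present; 3 new (g, a, l)
  "linsovi" → prefix "linso" already present; 2 new (v, i)
  "linsoluro" → prefix "linso" already present; 4 new (l, u, r, o)
  "ta" → 2 new (t, a)
  "linsomidelu" → prefix "linsom" already present; 5 new (i, d, e, l, u)
  "morbeldorvi" → 11 new (m, o, r, b, e, l, d, o, r, v, i)
  "morbelpakalu" → prefix "morbel" already present; 6 new (p, a, k, a, l, u)
  "mikaso" → prefix "m" already present; 5 new (i, k, a, s, o)
  "run" → 3 new (r, u, n)
  "linsosarlu" → prefix "linso" already present; 5 new (s, a, r, l, u)
  "dor" → 3 new (d, o, r)
  "morbelro" → prefix "morbel" already present; 2 new (r, o)
  "morbeltamor" → prefix "morbel" already present; 5 new (t, a, m, o, r)
  "morbellinne" → prefix "morbel" already present; 5 new (l, i, n, n, e)
  "linsorun" → prefix "linso" already present; 3 new (r, u, n)
  "linsolin" → prefix "linsol" already present; 2 new (i, n)
  "linsotor" → prefix "linso" already present; 3 new (t, o, r)
  "linsomitor" → prefix "linsomi" already present; 3 new (t, o, r)
  "fentami" → 7 new (f, e, n, t, a, m, i)
Total nodes = 2 + 10 + 3 + 2 + 4 + 2 + 5 + 11 + 6 + 5 + 3 + 5 + 3 + 2 + 5 + 5 + 3 + 2 + 3 + 3 + 7 = 91

91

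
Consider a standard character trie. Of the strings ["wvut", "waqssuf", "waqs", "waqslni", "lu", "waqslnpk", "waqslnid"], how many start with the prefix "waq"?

5

Walk to "waq"; the words in its subtree are exactly those with that prefix.
Words under "waq": waqs, waqslni, waqslnid, waqslnpk, waqssuf
Count: 5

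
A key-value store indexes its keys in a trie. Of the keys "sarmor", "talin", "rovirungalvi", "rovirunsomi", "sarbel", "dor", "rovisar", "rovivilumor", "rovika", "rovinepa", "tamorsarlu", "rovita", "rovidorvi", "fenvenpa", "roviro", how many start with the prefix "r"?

Walk to "r"; the words in its subtree are exactly those with that prefix.
Matches: "rovidorvi", "rovika", "rovinepa", "roviro", "rovirungalvi", "rovirunsomi", "rovisar", "rovita", "rovivilumor"
Count: 9

9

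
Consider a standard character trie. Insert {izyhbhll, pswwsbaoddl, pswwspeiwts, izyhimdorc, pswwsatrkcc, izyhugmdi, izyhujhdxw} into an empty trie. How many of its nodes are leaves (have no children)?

7

Leaves are exactly the stored words that no other stored word extends.
Those words: "izyhbhll", "izyhimdorc", "izyhugmdi", "izyhujhdxw", "pswwsatrkcc", "pswwsbaoddl", "pswwspeiwts"
Leaf count: 7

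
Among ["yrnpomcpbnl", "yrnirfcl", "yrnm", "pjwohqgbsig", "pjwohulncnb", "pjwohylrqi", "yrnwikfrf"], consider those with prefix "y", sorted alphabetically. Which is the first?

yrnirfcl

Words with prefix "y", in lexicographic order: "yrnirfcl", "yrnm", "yrnpomcpbnl", "yrnwikfrf"
The 1st is yrnirfcl.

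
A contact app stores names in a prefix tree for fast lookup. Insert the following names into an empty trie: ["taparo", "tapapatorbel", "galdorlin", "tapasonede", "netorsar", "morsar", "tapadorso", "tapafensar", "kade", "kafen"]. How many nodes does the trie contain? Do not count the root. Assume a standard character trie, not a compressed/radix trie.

61

Trace insertions, counting only characters that open a new branch:
  "taparo" → 6 new (t, a, p, a, r, o)
  "tapapatorbel" → prefix "tapa" already present; 8 new (p, a, t, o, r, b, e, l)
  "galdorlin" → 9 new (g, a, l, d, o, r, l, i, n)
  "tapasonede" → prefix "tapa" already present; 6 new (s, o, n, e, d, e)
  "netorsar" → 8 new (n, e, t, o, r, s, a, r)
  "morsar" → 6 new (m, o, r, s, a, r)
  "tapadorso" → prefix "tapa" already present; 5 new (d, o, r, s, o)
  "tapafensar" → prefix "tapa" already present; 6 new (f, e, n, s, a, r)
  "kade" → 4 new (k, a, d, e)
  "kafen" → prefix "ka" already present; 3 new (f, e, n)
Total nodes = 6 + 8 + 9 + 6 + 8 + 6 + 5 + 6 + 4 + 3 = 61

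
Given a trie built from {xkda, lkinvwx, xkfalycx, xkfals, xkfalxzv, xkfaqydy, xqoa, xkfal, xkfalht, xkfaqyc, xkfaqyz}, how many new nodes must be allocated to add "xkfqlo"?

3

Walking "xkfqlo" from the root, the first 3 characters ("xkf") follow existing edges; "q" is the first miss.
Each of the 3 remaining characters creates one node.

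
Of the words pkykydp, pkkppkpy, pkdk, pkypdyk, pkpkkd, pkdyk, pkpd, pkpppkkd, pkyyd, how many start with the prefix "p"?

9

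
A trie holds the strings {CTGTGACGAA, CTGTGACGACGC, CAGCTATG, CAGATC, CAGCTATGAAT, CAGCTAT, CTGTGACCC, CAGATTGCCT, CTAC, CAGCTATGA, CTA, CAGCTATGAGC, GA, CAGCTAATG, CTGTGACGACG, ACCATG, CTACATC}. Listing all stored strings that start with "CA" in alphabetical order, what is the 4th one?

CAGCTAT

Words with prefix "CA", in lexicographic order: "CAGATC", "CAGATTGCCT", "CAGCTAATG", "CAGCTAT", "CAGCTATG", "CAGCTATGA", "CAGCTATGAAT", "CAGCTATGAGC"
Position 4: CAGCTAT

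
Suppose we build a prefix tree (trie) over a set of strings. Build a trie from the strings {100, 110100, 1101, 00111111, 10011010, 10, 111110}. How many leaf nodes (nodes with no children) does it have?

Leaves are exactly the stored words that no other stored word extends.
Those words: "00111111", "10011010", "110100", "111110"
Leaf count: 4

4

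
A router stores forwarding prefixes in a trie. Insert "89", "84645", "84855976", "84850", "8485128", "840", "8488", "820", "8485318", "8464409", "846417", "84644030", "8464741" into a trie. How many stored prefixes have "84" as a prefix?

11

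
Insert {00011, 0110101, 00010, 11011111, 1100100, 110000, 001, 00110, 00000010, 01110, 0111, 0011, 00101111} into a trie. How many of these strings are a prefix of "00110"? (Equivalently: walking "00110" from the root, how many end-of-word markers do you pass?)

3

Traverse "00110" character by character; count nodes along the way that are marked as word ends.
Prefixes of the query that are stored words: "001", "0011", "00110"
Count: 3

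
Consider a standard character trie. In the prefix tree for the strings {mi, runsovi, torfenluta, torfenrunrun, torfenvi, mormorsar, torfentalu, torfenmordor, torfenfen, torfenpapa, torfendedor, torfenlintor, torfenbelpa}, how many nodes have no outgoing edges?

13

A leaf is a node with no children — equivalently, the end of a word that is not a proper prefix of any other stored word.
Those words: "mi", "mormorsar", "runsovi", "torfenbelpa", "torfendedor", "torfenfen", "torfenlintor", "torfenluta", "torfenmordor", "torfenpapa", "torfenrunrun", "torfentalu", "torfenvi"
Leaf count: 13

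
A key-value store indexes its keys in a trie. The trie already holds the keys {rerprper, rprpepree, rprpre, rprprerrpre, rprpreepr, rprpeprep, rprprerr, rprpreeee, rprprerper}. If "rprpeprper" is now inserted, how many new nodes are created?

3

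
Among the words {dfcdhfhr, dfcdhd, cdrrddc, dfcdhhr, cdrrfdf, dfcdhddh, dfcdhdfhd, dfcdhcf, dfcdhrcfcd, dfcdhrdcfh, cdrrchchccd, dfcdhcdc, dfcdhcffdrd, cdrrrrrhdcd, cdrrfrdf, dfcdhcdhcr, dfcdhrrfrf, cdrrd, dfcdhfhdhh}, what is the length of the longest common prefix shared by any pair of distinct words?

7

The deepest shared node is where two words last agree before diverging.
e.g. "dfcdhcdc" and "dfcdhcdhcr" share the prefix "dfcdhcd" of length 7; no pair shares a longer one.
Longest shared-prefix length: 7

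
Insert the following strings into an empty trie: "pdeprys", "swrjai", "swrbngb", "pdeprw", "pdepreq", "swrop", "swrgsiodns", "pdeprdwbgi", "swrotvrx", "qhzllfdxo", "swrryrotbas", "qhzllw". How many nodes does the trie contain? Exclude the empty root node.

For each word, the new-node count is its length minus the longest prefix already in the trie:
  "pdeprys" → 7 new (p, d, e, p, r, y, s)
  "swrjai" → 6 new (s, w, r, j, a, i)
  "swrbngb" → prefix "swr" already present; 4 new (b, n, g, b)
  "pdeprw" → prefix "pdepr" already present; 1 new (w)
  "pdepreq" → prefix "pdepr" already present; 2 new (e, q)
  "swrop" → prefix "swr" already present; 2 new (o, p)
  "swrgsiodns" → prefix "swr" already present; 7 new (g, s, i, o, d, n, s)
  "pdeprdwbgi" → prefix "pdepr" already present; 5 new (d, w, b, g, i)
  "swrotvrx" → prefix "swro" already present; 4 new (t, v, r, x)
  "qhzllfdxo" → 9 new (q, h, z, l, l, f, d, x, o)
  "swrryrotbas" → prefix "swr" already present; 8 new (r, y, r, o, t, b, a, s)
  "qhzllw" → prefix "qhzll" already present; 1 new (w)
Total nodes = 7 + 6 + 4 + 1 + 2 + 2 + 7 + 5 + 4 + 9 + 8 + 1 = 56

56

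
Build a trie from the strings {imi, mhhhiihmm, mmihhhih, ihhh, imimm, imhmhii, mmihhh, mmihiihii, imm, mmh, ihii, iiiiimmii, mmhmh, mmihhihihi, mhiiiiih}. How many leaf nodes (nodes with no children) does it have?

12

A leaf is a node with no children — equivalently, the end of a word that is not a proper prefix of any other stored word.
Those words: "ihhh", "ihii", "iiiiimmii", "imhmhii", "imimm", "imm", "mhhhiihmm", "mhiiiiih", "mmhmh", "mmihhhih", "mmihhihihi", "mmihiihii"
Leaf count: 12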